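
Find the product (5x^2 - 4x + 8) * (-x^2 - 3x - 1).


Distribute each term of the first polynomial:
  (5x^2)(-x^2 - 3x - 1) = -5x^4 - 15x^3 - 5x^2
  (-4x)(-x^2 - 3x - 1) = 4x^3 + 12x^2 + 4x
  (8)(-x^2 - 3x - 1) = -8x^2 - 24x - 8
Sum: -5x^4 - 11x^3 - x^2 - 20x - 8


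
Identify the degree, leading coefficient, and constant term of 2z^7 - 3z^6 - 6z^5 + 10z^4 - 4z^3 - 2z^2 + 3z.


Highest power of z is 7, with coefficient 2. Constant term is 0.
Degree = 7, leading coefficient = 2, constant term = 0


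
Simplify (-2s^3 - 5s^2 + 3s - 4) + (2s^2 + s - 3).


Align terms by degree and add:
  -2s^3 - 5s^2 + 3s - 4
+ 2s^2 + s - 3
= -2s^3 - 3s^2 + 4s - 7


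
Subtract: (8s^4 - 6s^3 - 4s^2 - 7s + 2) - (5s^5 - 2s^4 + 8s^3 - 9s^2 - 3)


Distribute the minus sign:
  (8s^4 - 6s^3 - 4s^2 - 7s + 2)
- (5s^5 - 2s^4 + 8s^3 - 9s^2 - 3)
Negate second polynomial: -5s^5 + 2s^4 - 8s^3 + 9s^2 + 3
Add: -5s^5 + 10s^4 - 14s^3 + 5s^2 - 7s + 5


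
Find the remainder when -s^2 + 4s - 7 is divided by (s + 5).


By the Remainder Theorem, the remainder equals p(-5):
  -1*(-5)^2 = -25
  4*(-5)^1 = -20
  constant: -7
Sum: -25 - 20 - 7 = -52


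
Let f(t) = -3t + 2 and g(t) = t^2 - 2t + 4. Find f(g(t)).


Substitute g(t) into f:
f(g(t)) = -3*(t^2 - 2t + 4) + 2
Expand and combine: -3t^2 + 6t - 10


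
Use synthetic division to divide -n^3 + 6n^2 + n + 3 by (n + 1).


Synthetic division with c = -1. Coefficients: -1, 6, 1, 3
Bring down -1.
  -1 * -1 = 1; 1 + 6 = 7
  7 * -1 = -7; -7 + 1 = -6
  -6 * -1 = 6; 6 + 3 = 9
Quotient: -n^2 + 7n - 6, Remainder: 9


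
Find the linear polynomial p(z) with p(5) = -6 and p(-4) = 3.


p(z) = mz + b. Using p(5)=-6, p(-4)=3:
m = (-6 - 3)/(5 + 4) = -9/9 = -1
b = -6 - m*(5) = -6 + 5 = -1
p(z) = -z - 1


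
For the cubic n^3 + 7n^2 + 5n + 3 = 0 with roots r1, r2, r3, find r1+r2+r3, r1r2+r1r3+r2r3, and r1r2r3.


Monic cubic n^3+bn^2+cn+d=0: sum=-b, pairwise sum=c, product=-d.
b=7, c=5, d=3
r1+r2+r3 = -7
r1r2+r1r3+r2r3 = 5
r1r2r3 = -3


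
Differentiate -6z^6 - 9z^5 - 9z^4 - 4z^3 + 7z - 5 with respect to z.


Apply the power rule term by term:
  d/dz(-6z^6) = -36z^5
  d/dz(-9z^5) = -45z^4
  d/dz(-9z^4) = -36z^3
  d/dz(-4z^3) = -12z^2
  d/dz(7z) = 7
  d/dz(-5) = 0
p'(z) = -36z^5 - 45z^4 - 36z^3 - 12z^2 + 7


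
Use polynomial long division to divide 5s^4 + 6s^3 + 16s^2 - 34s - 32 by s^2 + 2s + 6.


(5s^4 + 6s^3 + 16s^2 - 34s - 32) / (s^2 + 2s + 6)
Step 1: 5s^2 * (s^2 + 2s + 6) = 5s^4 + 10s^3 + 30s^2; subtract.
Step 2: -4s * (s^2 + 2s + 6) = -4s^3 - 8s^2 - 24s; subtract.
Step 3: -6 * (s^2 + 2s + 6) = -6s^2 - 12s - 36; subtract.
Quotient: 5s^2 - 4s - 6, Remainder: 2s + 4


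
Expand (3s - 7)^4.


Expand (3s - 7)^4 by repeated multiplication:
  (3s - 7)^2 = 9s^2 - 42s + 49
  (3s - 7)^3 = 27s^3 - 189s^2 + 441s - 343
= 81s^4 - 756s^3 + 2646s^2 - 4116s + 2401


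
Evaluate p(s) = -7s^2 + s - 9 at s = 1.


Using direct substitution:
  -7 * (1)^2 = -7
  1 * (1)^1 = 1
  constant: -9
Sum = -7 + 1 - 9 = -15


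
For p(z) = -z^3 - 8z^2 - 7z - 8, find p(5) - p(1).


p(5) = -368
p(1) = -24
p(5) - p(1) = -368 + 24 = -344


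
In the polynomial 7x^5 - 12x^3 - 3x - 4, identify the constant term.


Read off the constant term: -4


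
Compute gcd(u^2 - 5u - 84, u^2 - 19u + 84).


Factor each:
  u^2 - 5u - 84 = (u - 12)(u + 7)
  u^2 - 19u + 84 = (u - 12)(u - 7)
Common monic factor: u - 12


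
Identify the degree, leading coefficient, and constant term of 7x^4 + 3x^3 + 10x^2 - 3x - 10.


Highest power of x is 4, with coefficient 7. Constant term is -10.
Degree = 4, leading coefficient = 7, constant term = -10


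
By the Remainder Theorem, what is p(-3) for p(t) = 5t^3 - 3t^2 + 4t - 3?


By the Remainder Theorem, the remainder equals p(-3):
  5*(-3)^3 = -135
  -3*(-3)^2 = -27
  4*(-3)^1 = -12
  constant: -3
Sum: -135 - 27 - 12 - 3 = -177


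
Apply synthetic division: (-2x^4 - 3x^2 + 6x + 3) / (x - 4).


Synthetic division with c = 4. Coefficients: -2, 0, -3, 6, 3
Bring down -2.
  -2 * 4 = -8; -8 + 0 = -8
  -8 * 4 = -32; -32 - 3 = -35
  -35 * 4 = -140; -140 + 6 = -134
  -134 * 4 = -536; -536 + 3 = -533
Quotient: -2x^3 - 8x^2 - 35x - 134, Remainder: -533


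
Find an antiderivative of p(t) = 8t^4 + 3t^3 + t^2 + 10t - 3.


Reverse power rule on each term:
  ∫ 8t^4 dt = (8/5)t^5
  ∫ 3t^3 dt = (3/4)t^4
  ∫ t^2 dt = (1/3)t^3
  ∫ 10t dt = 5t^2
  ∫ -3 dt = -3t
F(t) = (8/5)t^5 + (3/4)t^4 + (1/3)t^3 + 5t^2 - 3t + C


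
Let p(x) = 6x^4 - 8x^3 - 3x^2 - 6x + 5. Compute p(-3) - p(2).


p(-3) = 698
p(2) = 13
p(-3) - p(2) = 698 - 13 = 685


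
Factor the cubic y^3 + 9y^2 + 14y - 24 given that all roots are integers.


Try integer roots (divisors of -24). y=1: p(1)=0.
Divide out (y - 1): quotient is y^2 + 10y + 24.
Factor the quadratic: (y + 4)(y + 6)
Result: (y - 1)(y + 4)(y + 6)


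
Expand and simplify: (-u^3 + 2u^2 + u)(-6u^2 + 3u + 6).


Distribute each term of the first polynomial:
  (-u^3)(-6u^2 + 3u + 6) = 6u^5 - 3u^4 - 6u^3
  (2u^2)(-6u^2 + 3u + 6) = -12u^4 + 6u^3 + 12u^2
  (u)(-6u^2 + 3u + 6) = -6u^3 + 3u^2 + 6u
Sum: 6u^5 - 15u^4 - 6u^3 + 15u^2 + 6u


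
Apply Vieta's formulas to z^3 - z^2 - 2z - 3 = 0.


Monic cubic z^3+bz^2+cz+d=0: sum=-b, pairwise sum=c, product=-d.
b=-1, c=-2, d=-3
r1+r2+r3 = 1
r1r2+r1r3+r2r3 = -2
r1r2r3 = 3


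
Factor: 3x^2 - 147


Roots satisfy r1 + r2 = -b/a = 0 and r1*r2 = c/a = -49.
So r1 = 7, r2 = -7.
3x^2 - 147 = 3(x - r1)(x - r2) = 3(x - 7)(x + 7)


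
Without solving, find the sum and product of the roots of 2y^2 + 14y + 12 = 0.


For ay^2+by+c=0: sum = -b/a, product = c/a.
a=2, b=14, c=12
Sum = -(14)/2 = -7
Product = (12)/2 = 6


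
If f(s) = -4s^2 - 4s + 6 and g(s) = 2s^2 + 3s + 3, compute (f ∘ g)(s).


Substitute g(s) into f:
f(g(s)) = -4*(2s^2 + 3s + 3)^2 + (-4)*(2s^2 + 3s + 3) + 6
(2s^2 + 3s + 3)^2 = 4s^4 + 12s^3 + 21s^2 + 18s + 9
Expand and combine: -16s^4 - 48s^3 - 92s^2 - 84s - 42


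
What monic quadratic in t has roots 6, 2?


p(t) = (t - 6)(t - 2)
Expand: t^2 - 8t + 12


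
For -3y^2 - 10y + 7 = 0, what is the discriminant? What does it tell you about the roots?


D = b^2 - 4ac = (-10)^2 - 4(-3)(7) = 100 + 84 = 184
Since D > 0: two distinct irrational roots


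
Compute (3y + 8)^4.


Expand (3y + 8)^4 by repeated multiplication:
  (3y + 8)^2 = 9y^2 + 48y + 64
  (3y + 8)^3 = 27y^3 + 216y^2 + 576y + 512
= 81y^4 + 864y^3 + 3456y^2 + 6144y + 4096


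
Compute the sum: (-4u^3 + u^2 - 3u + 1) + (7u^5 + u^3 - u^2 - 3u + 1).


Align terms by degree and add:
  -4u^3 + u^2 - 3u + 1
+ 7u^5 + u^3 - u^2 - 3u + 1
= 7u^5 - 3u^3 - 6u + 2


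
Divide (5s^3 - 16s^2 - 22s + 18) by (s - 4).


(5s^3 - 16s^2 - 22s + 18) / (s - 4)
Step 1: 5s^2 * (s - 4) = 5s^3 - 20s^2; subtract.
Step 2: 4s * (s - 4) = 4s^2 - 16s; subtract.
Step 3: -6 * (s - 4) = -6s + 24; subtract.
Quotient: 5s^2 + 4s - 6, Remainder: -6


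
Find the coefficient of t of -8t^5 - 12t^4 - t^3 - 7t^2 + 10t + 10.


Read off the coefficient of t: 10


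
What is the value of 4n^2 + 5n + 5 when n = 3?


Using direct substitution:
  4 * (3)^2 = 36
  5 * (3)^1 = 15
  constant: 5
Sum = 36 + 15 + 5 = 56


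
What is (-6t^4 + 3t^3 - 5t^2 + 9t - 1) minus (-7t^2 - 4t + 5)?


Distribute the minus sign:
  (-6t^4 + 3t^3 - 5t^2 + 9t - 1)
- (-7t^2 - 4t + 5)
Negate second polynomial: 7t^2 + 4t - 5
Add: -6t^4 + 3t^3 + 2t^2 + 13t - 6


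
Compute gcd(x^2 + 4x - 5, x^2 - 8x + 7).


Factor each:
  x^2 + 4x - 5 = (x - 1)(x + 5)
  x^2 - 8x + 7 = (x - 1)(x - 7)
Common monic factor: x - 1


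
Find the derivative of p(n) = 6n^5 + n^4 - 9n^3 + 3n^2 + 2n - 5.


Apply the power rule term by term:
  d/dn(6n^5) = 30n^4
  d/dn(n^4) = 4n^3
  d/dn(-9n^3) = -27n^2
  d/dn(3n^2) = 6n
  d/dn(2n) = 2
  d/dn(-5) = 0
p'(n) = 30n^4 + 4n^3 - 27n^2 + 6n + 2


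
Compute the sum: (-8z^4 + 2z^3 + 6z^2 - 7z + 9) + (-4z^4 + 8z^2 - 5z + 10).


Align terms by degree and add:
  -8z^4 + 2z^3 + 6z^2 - 7z + 9
  -4z^4 + 8z^2 - 5z + 10
= -12z^4 + 2z^3 + 14z^2 - 12z + 19


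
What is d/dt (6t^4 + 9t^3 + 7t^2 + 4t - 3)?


Apply the power rule term by term:
  d/dt(6t^4) = 24t^3
  d/dt(9t^3) = 27t^2
  d/dt(7t^2) = 14t
  d/dt(4t) = 4
  d/dt(-3) = 0
p'(t) = 24t^3 + 27t^2 + 14t + 4


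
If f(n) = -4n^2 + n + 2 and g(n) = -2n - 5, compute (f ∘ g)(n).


Substitute g(n) into f:
f(g(n)) = -4*(-2n - 5)^2 + 1*(-2n - 5) + 2
(-2n - 5)^2 = 4n^2 + 20n + 25
Expand and combine: -16n^2 - 82n - 103


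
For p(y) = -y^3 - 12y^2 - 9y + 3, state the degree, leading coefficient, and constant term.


Highest power of y is 3, with coefficient -1. Constant term is 3.
Degree = 3, leading coefficient = -1, constant term = 3


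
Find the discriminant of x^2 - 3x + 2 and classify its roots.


D = b^2 - 4ac = (-3)^2 - 4(1)(2) = 9 - 8 = 1
Since D > 0: two distinct rational roots


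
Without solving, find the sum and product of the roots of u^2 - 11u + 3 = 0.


For au^2+bu+c=0: sum = -b/a, product = c/a.
a=1, b=-11, c=3
Sum = -(-11)/1 = 11
Product = (3)/1 = 3


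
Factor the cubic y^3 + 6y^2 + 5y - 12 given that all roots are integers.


Try integer roots (divisors of -12). y=-3: p(-3)=0.
Divide out (y + 3): quotient is y^2 + 3y - 4.
Factor the quadratic: (y - 1)(y + 4)
Result: (y + 3)(y - 1)(y + 4)


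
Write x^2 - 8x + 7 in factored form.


Roots satisfy r1 + r2 = -b/a = 8 and r1*r2 = c/a = 7.
So r1 = 7, r2 = 1.
x^2 - 8x + 7 = (x - r1)(x - r2) = (x - 7)(x - 1)


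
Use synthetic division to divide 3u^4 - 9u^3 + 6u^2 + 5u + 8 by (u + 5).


Synthetic division with c = -5. Coefficients: 3, -9, 6, 5, 8
Bring down 3.
  3 * -5 = -15; -15 - 9 = -24
  -24 * -5 = 120; 120 + 6 = 126
  126 * -5 = -630; -630 + 5 = -625
  -625 * -5 = 3125; 3125 + 8 = 3133
Quotient: 3u^3 - 24u^2 + 126u - 625, Remainder: 3133


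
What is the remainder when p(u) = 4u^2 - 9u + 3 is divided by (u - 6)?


By the Remainder Theorem, the remainder equals p(6):
  4*(6)^2 = 144
  -9*(6)^1 = -54
  constant: 3
Sum: 144 - 54 + 3 = 93


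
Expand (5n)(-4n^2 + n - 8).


Distribute each term of the first polynomial:
  (5n)(-4n^2 + n - 8) = -20n^3 + 5n^2 - 40n
Sum: -20n^3 + 5n^2 - 40n


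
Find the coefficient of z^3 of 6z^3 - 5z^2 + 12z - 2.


Read off the coefficient of z^3: 6


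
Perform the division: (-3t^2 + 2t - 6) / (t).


(-3t^2 + 2t - 6) / (t)
Step 1: -3t * (t) = -3t^2; subtract.
Step 2: 2 * (t) = 2t; subtract.
Quotient: -3t + 2, Remainder: -6


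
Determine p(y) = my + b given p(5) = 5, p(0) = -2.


p(y) = my + b. Using p(5)=5, p(0)=-2:
m = (5 + 2)/(5) = 7/5 = 7/5
b = 5 - m*(5) = 5 - 7 = -2
p(y) = (7/5)y - 2


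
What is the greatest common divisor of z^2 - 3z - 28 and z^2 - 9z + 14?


Factor each:
  z^2 - 3z - 28 = (z - 7)(z + 4)
  z^2 - 9z + 14 = (z - 7)(z - 2)
Common monic factor: z - 7


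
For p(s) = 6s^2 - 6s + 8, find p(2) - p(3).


p(2) = 20
p(3) = 44
p(2) - p(3) = 20 - 44 = -24


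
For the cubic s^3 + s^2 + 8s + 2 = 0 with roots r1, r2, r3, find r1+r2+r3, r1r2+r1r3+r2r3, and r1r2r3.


Monic cubic s^3+bs^2+cs+d=0: sum=-b, pairwise sum=c, product=-d.
b=1, c=8, d=2
r1+r2+r3 = -1
r1r2+r1r3+r2r3 = 8
r1r2r3 = -2


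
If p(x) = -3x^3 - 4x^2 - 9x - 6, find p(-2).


Using direct substitution:
  -3 * (-2)^3 = 24
  -4 * (-2)^2 = -16
  -9 * (-2)^1 = 18
  constant: -6
Sum = 24 - 16 + 18 - 6 = 20


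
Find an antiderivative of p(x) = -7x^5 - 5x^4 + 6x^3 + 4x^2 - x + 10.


Reverse power rule on each term:
  ∫ -7x^5 dx = -(7/6)x^6
  ∫ -5x^4 dx = -x^5
  ∫ 6x^3 dx = (3/2)x^4
  ∫ 4x^2 dx = (4/3)x^3
  ∫ -x dx = -(1/2)x^2
  ∫ 10 dx = 10x
F(x) = -(7/6)x^6 - x^5 + (3/2)x^4 + (4/3)x^3 - (1/2)x^2 + 10x + C


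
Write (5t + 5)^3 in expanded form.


Expand (5t + 5)^3 by repeated multiplication:
  (5t + 5)^2 = 25t^2 + 50t + 25
= 125t^3 + 375t^2 + 375t + 125


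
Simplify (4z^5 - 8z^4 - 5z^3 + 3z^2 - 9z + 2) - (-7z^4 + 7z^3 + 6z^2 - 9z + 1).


Distribute the minus sign:
  (4z^5 - 8z^4 - 5z^3 + 3z^2 - 9z + 2)
- (-7z^4 + 7z^3 + 6z^2 - 9z + 1)
Negate second polynomial: 7z^4 - 7z^3 - 6z^2 + 9z - 1
Add: 4z^5 - z^4 - 12z^3 - 3z^2 + 1


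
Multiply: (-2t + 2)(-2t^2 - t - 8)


Distribute each term of the first polynomial:
  (-2t)(-2t^2 - t - 8) = 4t^3 + 2t^2 + 16t
  (2)(-2t^2 - t - 8) = -4t^2 - 2t - 16
Sum: 4t^3 - 2t^2 + 14t - 16


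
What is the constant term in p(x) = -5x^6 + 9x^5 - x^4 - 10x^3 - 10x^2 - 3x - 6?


Read off the constant term: -6


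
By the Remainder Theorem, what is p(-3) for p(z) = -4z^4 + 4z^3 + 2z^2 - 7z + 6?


By the Remainder Theorem, the remainder equals p(-3):
  -4*(-3)^4 = -324
  4*(-3)^3 = -108
  2*(-3)^2 = 18
  -7*(-3)^1 = 21
  constant: 6
Sum: -324 - 108 + 18 + 21 + 6 = -387


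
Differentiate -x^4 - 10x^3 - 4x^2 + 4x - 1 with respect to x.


Apply the power rule term by term:
  d/dx(-x^4) = -4x^3
  d/dx(-10x^3) = -30x^2
  d/dx(-4x^2) = -8x
  d/dx(4x) = 4
  d/dx(-1) = 0
p'(x) = -4x^3 - 30x^2 - 8x + 4


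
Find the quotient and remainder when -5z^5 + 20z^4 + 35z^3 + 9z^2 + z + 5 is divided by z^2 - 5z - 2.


(-5z^5 + 20z^4 + 35z^3 + 9z^2 + z + 5) / (z^2 - 5z - 2)
Step 1: -5z^3 * (z^2 - 5z - 2) = -5z^5 + 25z^4 + 10z^3; subtract.
Step 2: -5z^2 * (z^2 - 5z - 2) = -5z^4 + 25z^3 + 10z^2; subtract.
Step 3: 0 * (z^2 - 5z - 2) = 0; subtract.
Step 4: -1 * (z^2 - 5z - 2) = -z^2 + 5z + 2; subtract.
Quotient: -5z^3 - 5z^2 - 1, Remainder: -4z + 3


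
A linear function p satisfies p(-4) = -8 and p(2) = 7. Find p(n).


p(n) = mn + b. Using p(-4)=-8, p(2)=7:
m = (-8 - 7)/(-4 - 2) = -15/-6 = 5/2
b = -8 - m*(-4) = -8 + 10 = 2
p(n) = (5/2)n + 2


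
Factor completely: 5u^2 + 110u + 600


Roots satisfy r1 + r2 = -b/a = -22 and r1*r2 = c/a = 120.
So r1 = -12, r2 = -10.
5u^2 + 110u + 600 = 5(u - r1)(u - r2) = 5(u + 12)(u + 10)


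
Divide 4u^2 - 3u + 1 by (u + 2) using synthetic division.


Synthetic division with c = -2. Coefficients: 4, -3, 1
Bring down 4.
  4 * -2 = -8; -8 - 3 = -11
  -11 * -2 = 22; 22 + 1 = 23
Quotient: 4u - 11, Remainder: 23


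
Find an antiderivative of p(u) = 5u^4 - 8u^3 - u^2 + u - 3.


Reverse power rule on each term:
  ∫ 5u^4 du = u^5
  ∫ -8u^3 du = -2u^4
  ∫ -u^2 du = -(1/3)u^3
  ∫ u du = (1/2)u^2
  ∫ -3 du = -3u
F(u) = u^5 - 2u^4 - (1/3)u^3 + (1/2)u^2 - 3u + C


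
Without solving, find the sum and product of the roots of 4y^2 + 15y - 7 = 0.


For ay^2+by+c=0: sum = -b/a, product = c/a.
a=4, b=15, c=-7
Sum = -(15)/4 = -15/4
Product = (-7)/4 = -7/4


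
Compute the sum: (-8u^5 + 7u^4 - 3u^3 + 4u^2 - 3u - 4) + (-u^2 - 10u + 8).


Align terms by degree and add:
  -8u^5 + 7u^4 - 3u^3 + 4u^2 - 3u - 4
  -u^2 - 10u + 8
= -8u^5 + 7u^4 - 3u^3 + 3u^2 - 13u + 4


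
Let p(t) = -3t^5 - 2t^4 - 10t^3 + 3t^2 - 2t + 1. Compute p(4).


Using direct substitution:
  -3 * (4)^5 = -3072
  -2 * (4)^4 = -512
  -10 * (4)^3 = -640
  3 * (4)^2 = 48
  -2 * (4)^1 = -8
  constant: 1
Sum = -3072 - 512 - 640 + 48 - 8 + 1 = -4183


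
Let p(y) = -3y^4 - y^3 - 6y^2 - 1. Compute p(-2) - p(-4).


p(-2) = -65
p(-4) = -801
p(-2) - p(-4) = -65 + 801 = 736


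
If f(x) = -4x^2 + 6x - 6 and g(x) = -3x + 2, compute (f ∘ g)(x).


Substitute g(x) into f:
f(g(x)) = -4*(-3x + 2)^2 + 6*(-3x + 2) + (-6)
(-3x + 2)^2 = 9x^2 - 12x + 4
Expand and combine: -36x^2 + 30x - 10


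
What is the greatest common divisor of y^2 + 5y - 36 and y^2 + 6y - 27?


Factor each:
  y^2 + 5y - 36 = (y + 9)(y - 4)
  y^2 + 6y - 27 = (y + 9)(y - 3)
Common monic factor: y + 9


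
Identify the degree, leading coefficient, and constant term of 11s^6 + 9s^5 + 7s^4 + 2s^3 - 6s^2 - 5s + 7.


Highest power of s is 6, with coefficient 11. Constant term is 7.
Degree = 6, leading coefficient = 11, constant term = 7


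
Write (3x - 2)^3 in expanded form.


Expand (3x - 2)^3 by repeated multiplication:
  (3x - 2)^2 = 9x^2 - 12x + 4
= 27x^3 - 54x^2 + 36x - 8


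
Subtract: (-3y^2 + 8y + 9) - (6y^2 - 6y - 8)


Distribute the minus sign:
  (-3y^2 + 8y + 9)
- (6y^2 - 6y - 8)
Negate second polynomial: -6y^2 + 6y + 8
Add: -9y^2 + 14y + 17


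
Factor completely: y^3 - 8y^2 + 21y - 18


Try integer roots (divisors of -18). y=2: p(2)=0.
Divide out (y - 2): quotient is y^2 - 6y + 9.
Factor the quadratic: (y - 3)(y - 3)
Result: (y - 2)(y - 3)(y - 3)


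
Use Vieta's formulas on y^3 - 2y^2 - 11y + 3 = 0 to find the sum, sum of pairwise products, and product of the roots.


Monic cubic y^3+by^2+cy+d=0: sum=-b, pairwise sum=c, product=-d.
b=-2, c=-11, d=3
r1+r2+r3 = 2
r1r2+r1r3+r2r3 = -11
r1r2r3 = -3


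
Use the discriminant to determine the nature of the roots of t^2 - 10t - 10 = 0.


D = b^2 - 4ac = (-10)^2 - 4(1)(-10) = 100 + 40 = 140
Since D > 0: two distinct irrational roots


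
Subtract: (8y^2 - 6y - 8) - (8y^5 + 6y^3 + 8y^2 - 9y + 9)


Distribute the minus sign:
  (8y^2 - 6y - 8)
- (8y^5 + 6y^3 + 8y^2 - 9y + 9)
Negate second polynomial: -8y^5 - 6y^3 - 8y^2 + 9y - 9
Add: -8y^5 - 6y^3 + 3y - 17


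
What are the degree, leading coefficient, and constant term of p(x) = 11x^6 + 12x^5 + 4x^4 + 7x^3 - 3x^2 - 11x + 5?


Highest power of x is 6, with coefficient 11. Constant term is 5.
Degree = 6, leading coefficient = 11, constant term = 5


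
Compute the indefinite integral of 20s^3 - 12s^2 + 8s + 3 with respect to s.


Reverse power rule on each term:
  ∫ 20s^3 ds = 5s^4
  ∫ -12s^2 ds = -4s^3
  ∫ 8s ds = 4s^2
  ∫ 3 ds = 3s
F(s) = 5s^4 - 4s^3 + 4s^2 + 3s + C


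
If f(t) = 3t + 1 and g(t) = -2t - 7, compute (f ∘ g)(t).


Substitute g(t) into f:
f(g(t)) = 3*(-2t - 7) + 1
Expand and combine: -6t - 20


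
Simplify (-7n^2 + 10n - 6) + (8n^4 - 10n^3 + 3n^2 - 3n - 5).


Align terms by degree and add:
  -7n^2 + 10n - 6
+ 8n^4 - 10n^3 + 3n^2 - 3n - 5
= 8n^4 - 10n^3 - 4n^2 + 7n - 11


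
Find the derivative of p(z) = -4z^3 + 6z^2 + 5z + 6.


Apply the power rule term by term:
  d/dz(-4z^3) = -12z^2
  d/dz(6z^2) = 12z
  d/dz(5z) = 5
  d/dz(6) = 0
p'(z) = -12z^2 + 12z + 5


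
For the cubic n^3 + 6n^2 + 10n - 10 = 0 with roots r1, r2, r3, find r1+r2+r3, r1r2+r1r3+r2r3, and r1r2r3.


Monic cubic n^3+bn^2+cn+d=0: sum=-b, pairwise sum=c, product=-d.
b=6, c=10, d=-10
r1+r2+r3 = -6
r1r2+r1r3+r2r3 = 10
r1r2r3 = 10


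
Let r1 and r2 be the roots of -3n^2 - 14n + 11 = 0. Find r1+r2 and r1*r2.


For an^2+bn+c=0: sum = -b/a, product = c/a.
a=-3, b=-14, c=11
Sum = -(-14)/-3 = -14/3
Product = (11)/-3 = -11/3


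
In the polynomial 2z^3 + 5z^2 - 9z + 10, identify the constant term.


Read off the constant term: 10


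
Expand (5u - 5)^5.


Expand (5u - 5)^5 by repeated multiplication:
  (5u - 5)^2 = 25u^2 - 50u + 25
  (5u - 5)^3 = 125u^3 - 375u^2 + 375u - 125
  (5u - 5)^4 = 625u^4 - 2500u^3 + 3750u^2 - 2500u + 625
= 3125u^5 - 15625u^4 + 31250u^3 - 31250u^2 + 15625u - 3125


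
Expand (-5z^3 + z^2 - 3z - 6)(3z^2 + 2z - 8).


Distribute each term of the first polynomial:
  (-5z^3)(3z^2 + 2z - 8) = -15z^5 - 10z^4 + 40z^3
  (z^2)(3z^2 + 2z - 8) = 3z^4 + 2z^3 - 8z^2
  (-3z)(3z^2 + 2z - 8) = -9z^3 - 6z^2 + 24z
  (-6)(3z^2 + 2z - 8) = -18z^2 - 12z + 48
Sum: -15z^5 - 7z^4 + 33z^3 - 32z^2 + 12z + 48


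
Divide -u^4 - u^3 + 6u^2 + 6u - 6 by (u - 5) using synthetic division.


Synthetic division with c = 5. Coefficients: -1, -1, 6, 6, -6
Bring down -1.
  -1 * 5 = -5; -5 - 1 = -6
  -6 * 5 = -30; -30 + 6 = -24
  -24 * 5 = -120; -120 + 6 = -114
  -114 * 5 = -570; -570 - 6 = -576
Quotient: -u^3 - 6u^2 - 24u - 114, Remainder: -576


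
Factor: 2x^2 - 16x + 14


Roots satisfy r1 + r2 = -b/a = 8 and r1*r2 = c/a = 7.
So r1 = 7, r2 = 1.
2x^2 - 16x + 14 = 2(x - r1)(x - r2) = 2(x - 7)(x - 1)


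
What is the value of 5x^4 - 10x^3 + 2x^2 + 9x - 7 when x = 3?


Using direct substitution:
  5 * (3)^4 = 405
  -10 * (3)^3 = -270
  2 * (3)^2 = 18
  9 * (3)^1 = 27
  constant: -7
Sum = 405 - 270 + 18 + 27 - 7 = 173


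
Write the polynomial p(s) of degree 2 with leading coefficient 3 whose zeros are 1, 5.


p(s) = 3(s - 1)(s - 5)
Expand: 3s^2 - 18s + 15


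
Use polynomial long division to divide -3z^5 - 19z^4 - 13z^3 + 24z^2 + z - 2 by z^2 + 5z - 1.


(-3z^5 - 19z^4 - 13z^3 + 24z^2 + z - 2) / (z^2 + 5z - 1)
Step 1: -3z^3 * (z^2 + 5z - 1) = -3z^5 - 15z^4 + 3z^3; subtract.
Step 2: -4z^2 * (z^2 + 5z - 1) = -4z^4 - 20z^3 + 4z^2; subtract.
Step 3: 4z * (z^2 + 5z - 1) = 4z^3 + 20z^2 - 4z; subtract.
Step 4: 0 * (z^2 + 5z - 1) = 0; subtract.
Quotient: -3z^3 - 4z^2 + 4z, Remainder: 5z - 2


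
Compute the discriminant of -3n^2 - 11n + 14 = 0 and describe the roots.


D = b^2 - 4ac = (-11)^2 - 4(-3)(14) = 121 + 168 = 289
Since D > 0: two distinct rational roots


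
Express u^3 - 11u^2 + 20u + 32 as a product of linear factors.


Try integer roots (divisors of 32). u=8: p(8)=0.
Divide out (u - 8): quotient is u^2 - 3u - 4.
Factor the quadratic: (u - 4)(u + 1)
Result: (u - 8)(u - 4)(u + 1)


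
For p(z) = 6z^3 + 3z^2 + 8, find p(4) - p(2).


p(4) = 440
p(2) = 68
p(4) - p(2) = 440 - 68 = 372


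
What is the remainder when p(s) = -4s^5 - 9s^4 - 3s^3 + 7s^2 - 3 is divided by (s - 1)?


By the Remainder Theorem, the remainder equals p(1):
  -4*(1)^5 = -4
  -9*(1)^4 = -9
  -3*(1)^3 = -3
  7*(1)^2 = 7
  0*(1)^1 = 0
  constant: -3
Sum: -4 - 9 - 3 + 7 + 0 - 3 = -12


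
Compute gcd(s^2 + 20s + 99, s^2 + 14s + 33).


Factor each:
  s^2 + 20s + 99 = (s + 11)(s + 9)
  s^2 + 14s + 33 = (s + 11)(s + 3)
Common monic factor: s + 11


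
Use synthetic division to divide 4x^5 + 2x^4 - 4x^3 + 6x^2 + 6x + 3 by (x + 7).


Synthetic division with c = -7. Coefficients: 4, 2, -4, 6, 6, 3
Bring down 4.
  4 * -7 = -28; -28 + 2 = -26
  -26 * -7 = 182; 182 - 4 = 178
  178 * -7 = -1246; -1246 + 6 = -1240
  -1240 * -7 = 8680; 8680 + 6 = 8686
  8686 * -7 = -60802; -60802 + 3 = -60799
Quotient: 4x^4 - 26x^3 + 178x^2 - 1240x + 8686, Remainder: -60799


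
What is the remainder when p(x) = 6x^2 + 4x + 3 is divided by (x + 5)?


By the Remainder Theorem, the remainder equals p(-5):
  6*(-5)^2 = 150
  4*(-5)^1 = -20
  constant: 3
Sum: 150 - 20 + 3 = 133


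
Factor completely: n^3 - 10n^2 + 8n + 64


Try integer roots (divisors of 64). n=4: p(4)=0.
Divide out (n - 4): quotient is n^2 - 6n - 16.
Factor the quadratic: (n - 8)(n + 2)
Result: (n - 4)(n - 8)(n + 2)


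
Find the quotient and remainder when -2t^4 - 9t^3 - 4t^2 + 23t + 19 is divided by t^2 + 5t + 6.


(-2t^4 - 9t^3 - 4t^2 + 23t + 19) / (t^2 + 5t + 6)
Step 1: -2t^2 * (t^2 + 5t + 6) = -2t^4 - 10t^3 - 12t^2; subtract.
Step 2: t * (t^2 + 5t + 6) = t^3 + 5t^2 + 6t; subtract.
Step 3: 3 * (t^2 + 5t + 6) = 3t^2 + 15t + 18; subtract.
Quotient: -2t^2 + t + 3, Remainder: 2t + 1


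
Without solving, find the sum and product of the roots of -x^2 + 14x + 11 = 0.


For ax^2+bx+c=0: sum = -b/a, product = c/a.
a=-1, b=14, c=11
Sum = -(14)/-1 = 14
Product = (11)/-1 = -11


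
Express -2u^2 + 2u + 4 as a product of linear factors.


Roots satisfy r1 + r2 = -b/a = 1 and r1*r2 = c/a = -2.
So r1 = -1, r2 = 2.
-2u^2 + 2u + 4 = -2(u - r1)(u - r2) = -2(u + 1)(u - 2)


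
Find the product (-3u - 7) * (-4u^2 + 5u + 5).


Distribute each term of the first polynomial:
  (-3u)(-4u^2 + 5u + 5) = 12u^3 - 15u^2 - 15u
  (-7)(-4u^2 + 5u + 5) = 28u^2 - 35u - 35
Sum: 12u^3 + 13u^2 - 50u - 35


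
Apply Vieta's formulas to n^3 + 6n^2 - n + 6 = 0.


Monic cubic n^3+bn^2+cn+d=0: sum=-b, pairwise sum=c, product=-d.
b=6, c=-1, d=6
r1+r2+r3 = -6
r1r2+r1r3+r2r3 = -1
r1r2r3 = -6


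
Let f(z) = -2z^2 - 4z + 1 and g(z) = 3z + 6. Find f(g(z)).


Substitute g(z) into f:
f(g(z)) = -2*(3z + 6)^2 + (-4)*(3z + 6) + 1
(3z + 6)^2 = 9z^2 + 36z + 36
Expand and combine: -18z^2 - 84z - 95


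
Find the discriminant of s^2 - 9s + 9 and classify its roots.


D = b^2 - 4ac = (-9)^2 - 4(1)(9) = 81 - 36 = 45
Since D > 0: two distinct irrational roots


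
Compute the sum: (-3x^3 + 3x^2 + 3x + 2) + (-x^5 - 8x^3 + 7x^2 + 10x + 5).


Align terms by degree and add:
  -3x^3 + 3x^2 + 3x + 2
  -x^5 - 8x^3 + 7x^2 + 10x + 5
= -x^5 - 11x^3 + 10x^2 + 13x + 7


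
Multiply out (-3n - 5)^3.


Expand (-3n - 5)^3 by repeated multiplication:
  (-3n - 5)^2 = 9n^2 + 30n + 25
= -27n^3 - 135n^2 - 225n - 125


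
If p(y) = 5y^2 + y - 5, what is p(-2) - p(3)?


p(-2) = 13
p(3) = 43
p(-2) - p(3) = 13 - 43 = -30


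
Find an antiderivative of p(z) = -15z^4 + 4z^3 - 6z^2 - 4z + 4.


Reverse power rule on each term:
  ∫ -15z^4 dz = -3z^5
  ∫ 4z^3 dz = z^4
  ∫ -6z^2 dz = -2z^3
  ∫ -4z dz = -2z^2
  ∫ 4 dz = 4z
F(z) = -3z^5 + z^4 - 2z^3 - 2z^2 + 4z + C


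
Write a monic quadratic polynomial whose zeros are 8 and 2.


p(x) = (x - 8)(x - 2)
Expand: x^2 - 10x + 16


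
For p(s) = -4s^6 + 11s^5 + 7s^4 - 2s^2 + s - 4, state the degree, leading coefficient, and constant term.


Highest power of s is 6, with coefficient -4. Constant term is -4.
Degree = 6, leading coefficient = -4, constant term = -4


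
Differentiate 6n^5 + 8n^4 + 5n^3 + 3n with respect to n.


Apply the power rule term by term:
  d/dn(6n^5) = 30n^4
  d/dn(8n^4) = 32n^3
  d/dn(5n^3) = 15n^2
  d/dn(3n) = 3
p'(n) = 30n^4 + 32n^3 + 15n^2 + 3


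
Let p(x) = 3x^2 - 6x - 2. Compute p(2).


Using direct substitution:
  3 * (2)^2 = 12
  -6 * (2)^1 = -12
  constant: -2
Sum = 12 - 12 - 2 = -2


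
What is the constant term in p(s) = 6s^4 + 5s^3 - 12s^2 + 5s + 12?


Read off the constant term: 12


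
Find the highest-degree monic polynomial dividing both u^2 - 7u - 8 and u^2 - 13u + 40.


Factor each:
  u^2 - 7u - 8 = (u - 8)(u + 1)
  u^2 - 13u + 40 = (u - 8)(u - 5)
Common monic factor: u - 8


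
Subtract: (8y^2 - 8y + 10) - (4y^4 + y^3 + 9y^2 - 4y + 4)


Distribute the minus sign:
  (8y^2 - 8y + 10)
- (4y^4 + y^3 + 9y^2 - 4y + 4)
Negate second polynomial: -4y^4 - y^3 - 9y^2 + 4y - 4
Add: -4y^4 - y^3 - y^2 - 4y + 6


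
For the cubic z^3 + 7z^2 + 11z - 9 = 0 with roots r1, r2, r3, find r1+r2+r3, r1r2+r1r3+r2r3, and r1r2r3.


Monic cubic z^3+bz^2+cz+d=0: sum=-b, pairwise sum=c, product=-d.
b=7, c=11, d=-9
r1+r2+r3 = -7
r1r2+r1r3+r2r3 = 11
r1r2r3 = 9


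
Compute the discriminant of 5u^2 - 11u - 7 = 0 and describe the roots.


D = b^2 - 4ac = (-11)^2 - 4(5)(-7) = 121 + 140 = 261
Since D > 0: two distinct irrational roots


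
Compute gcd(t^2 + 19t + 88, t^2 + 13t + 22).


Factor each:
  t^2 + 19t + 88 = (t + 11)(t + 8)
  t^2 + 13t + 22 = (t + 11)(t + 2)
Common monic factor: t + 11


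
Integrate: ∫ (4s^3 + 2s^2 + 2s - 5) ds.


Reverse power rule on each term:
  ∫ 4s^3 ds = s^4
  ∫ 2s^2 ds = (2/3)s^3
  ∫ 2s ds = s^2
  ∫ -5 ds = -5s
F(s) = s^4 + (2/3)s^3 + s^2 - 5s + C


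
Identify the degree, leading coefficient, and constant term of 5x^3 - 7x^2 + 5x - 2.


Highest power of x is 3, with coefficient 5. Constant term is -2.
Degree = 3, leading coefficient = 5, constant term = -2


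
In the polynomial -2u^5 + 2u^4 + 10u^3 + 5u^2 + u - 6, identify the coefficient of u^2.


Read off the coefficient of u^2: 5


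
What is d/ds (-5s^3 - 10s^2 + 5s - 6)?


Apply the power rule term by term:
  d/ds(-5s^3) = -15s^2
  d/ds(-10s^2) = -20s
  d/ds(5s) = 5
  d/ds(-6) = 0
p'(s) = -15s^2 - 20s + 5


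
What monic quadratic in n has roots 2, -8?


p(n) = (n - 2)(n + 8)
Expand: n^2 + 6n - 16


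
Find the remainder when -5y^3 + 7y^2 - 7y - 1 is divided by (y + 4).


By the Remainder Theorem, the remainder equals p(-4):
  -5*(-4)^3 = 320
  7*(-4)^2 = 112
  -7*(-4)^1 = 28
  constant: -1
Sum: 320 + 112 + 28 - 1 = 459


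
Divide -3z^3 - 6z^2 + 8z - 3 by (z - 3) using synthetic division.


Synthetic division with c = 3. Coefficients: -3, -6, 8, -3
Bring down -3.
  -3 * 3 = -9; -9 - 6 = -15
  -15 * 3 = -45; -45 + 8 = -37
  -37 * 3 = -111; -111 - 3 = -114
Quotient: -3z^2 - 15z - 37, Remainder: -114


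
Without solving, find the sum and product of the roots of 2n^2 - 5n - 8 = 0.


For an^2+bn+c=0: sum = -b/a, product = c/a.
a=2, b=-5, c=-8
Sum = -(-5)/2 = 5/2
Product = (-8)/2 = -4


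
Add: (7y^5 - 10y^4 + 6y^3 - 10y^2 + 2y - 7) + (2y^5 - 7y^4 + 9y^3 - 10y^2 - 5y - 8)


Align terms by degree and add:
  7y^5 - 10y^4 + 6y^3 - 10y^2 + 2y - 7
+ 2y^5 - 7y^4 + 9y^3 - 10y^2 - 5y - 8
= 9y^5 - 17y^4 + 15y^3 - 20y^2 - 3y - 15


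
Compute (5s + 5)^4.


Expand (5s + 5)^4 by repeated multiplication:
  (5s + 5)^2 = 25s^2 + 50s + 25
  (5s + 5)^3 = 125s^3 + 375s^2 + 375s + 125
= 625s^4 + 2500s^3 + 3750s^2 + 2500s + 625


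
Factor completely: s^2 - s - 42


Roots satisfy r1 + r2 = -b/a = 1 and r1*r2 = c/a = -42.
So r1 = -6, r2 = 7.
s^2 - s - 42 = (s - r1)(s - r2) = (s + 6)(s - 7)


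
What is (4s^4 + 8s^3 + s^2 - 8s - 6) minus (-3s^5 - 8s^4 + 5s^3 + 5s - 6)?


Distribute the minus sign:
  (4s^4 + 8s^3 + s^2 - 8s - 6)
- (-3s^5 - 8s^4 + 5s^3 + 5s - 6)
Negate second polynomial: 3s^5 + 8s^4 - 5s^3 - 5s + 6
Add: 3s^5 + 12s^4 + 3s^3 + s^2 - 13s


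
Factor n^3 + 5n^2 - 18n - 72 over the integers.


Try integer roots (divisors of -72). n=-3: p(-3)=0.
Divide out (n + 3): quotient is n^2 + 2n - 24.
Factor the quadratic: (n - 4)(n + 6)
Result: (n + 3)(n - 4)(n + 6)


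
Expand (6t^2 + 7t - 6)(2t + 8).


Distribute each term of the first polynomial:
  (6t^2)(2t + 8) = 12t^3 + 48t^2
  (7t)(2t + 8) = 14t^2 + 56t
  (-6)(2t + 8) = -12t - 48
Sum: 12t^3 + 62t^2 + 44t - 48


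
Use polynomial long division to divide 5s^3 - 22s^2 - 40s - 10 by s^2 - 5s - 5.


(5s^3 - 22s^2 - 40s - 10) / (s^2 - 5s - 5)
Step 1: 5s * (s^2 - 5s - 5) = 5s^3 - 25s^2 - 25s; subtract.
Step 2: 3 * (s^2 - 5s - 5) = 3s^2 - 15s - 15; subtract.
Quotient: 5s + 3, Remainder: 5


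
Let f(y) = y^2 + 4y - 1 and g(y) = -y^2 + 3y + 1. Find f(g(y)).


Substitute g(y) into f:
f(g(y)) = 1*(-y^2 + 3y + 1)^2 + 4*(-y^2 + 3y + 1) + (-1)
(-y^2 + 3y + 1)^2 = y^4 - 6y^3 + 7y^2 + 6y + 1
Expand and combine: y^4 - 6y^3 + 3y^2 + 18y + 4


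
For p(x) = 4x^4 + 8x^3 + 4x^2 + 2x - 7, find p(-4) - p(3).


p(-4) = 561
p(3) = 575
p(-4) - p(3) = 561 - 575 = -14


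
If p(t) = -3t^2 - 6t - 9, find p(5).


Using direct substitution:
  -3 * (5)^2 = -75
  -6 * (5)^1 = -30
  constant: -9
Sum = -75 - 30 - 9 = -114


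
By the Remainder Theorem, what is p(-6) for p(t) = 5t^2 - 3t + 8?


By the Remainder Theorem, the remainder equals p(-6):
  5*(-6)^2 = 180
  -3*(-6)^1 = 18
  constant: 8
Sum: 180 + 18 + 8 = 206


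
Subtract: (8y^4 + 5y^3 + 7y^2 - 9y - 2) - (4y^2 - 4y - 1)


Distribute the minus sign:
  (8y^4 + 5y^3 + 7y^2 - 9y - 2)
- (4y^2 - 4y - 1)
Negate second polynomial: -4y^2 + 4y + 1
Add: 8y^4 + 5y^3 + 3y^2 - 5y - 1


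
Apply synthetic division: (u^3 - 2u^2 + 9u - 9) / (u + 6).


Synthetic division with c = -6. Coefficients: 1, -2, 9, -9
Bring down 1.
  1 * -6 = -6; -6 - 2 = -8
  -8 * -6 = 48; 48 + 9 = 57
  57 * -6 = -342; -342 - 9 = -351
Quotient: u^2 - 8u + 57, Remainder: -351


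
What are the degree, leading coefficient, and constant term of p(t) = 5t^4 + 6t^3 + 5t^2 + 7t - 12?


Highest power of t is 4, with coefficient 5. Constant term is -12.
Degree = 4, leading coefficient = 5, constant term = -12


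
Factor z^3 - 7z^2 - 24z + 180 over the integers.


Try integer roots (divisors of 180). z=6: p(6)=0.
Divide out (z - 6): quotient is z^2 - z - 30.
Factor the quadratic: (z - 6)(z + 5)
Result: (z - 6)(z - 6)(z + 5)


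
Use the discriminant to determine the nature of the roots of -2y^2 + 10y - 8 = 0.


D = b^2 - 4ac = (10)^2 - 4(-2)(-8) = 100 - 64 = 36
Since D > 0: two distinct rational roots


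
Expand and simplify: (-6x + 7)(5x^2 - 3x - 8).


Distribute each term of the first polynomial:
  (-6x)(5x^2 - 3x - 8) = -30x^3 + 18x^2 + 48x
  (7)(5x^2 - 3x - 8) = 35x^2 - 21x - 56
Sum: -30x^3 + 53x^2 + 27x - 56


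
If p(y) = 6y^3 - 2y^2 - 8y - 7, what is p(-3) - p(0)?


p(-3) = -163
p(0) = -7
p(-3) - p(0) = -163 + 7 = -156


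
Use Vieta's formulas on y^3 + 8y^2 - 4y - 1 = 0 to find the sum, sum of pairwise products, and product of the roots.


Monic cubic y^3+by^2+cy+d=0: sum=-b, pairwise sum=c, product=-d.
b=8, c=-4, d=-1
r1+r2+r3 = -8
r1r2+r1r3+r2r3 = -4
r1r2r3 = 1


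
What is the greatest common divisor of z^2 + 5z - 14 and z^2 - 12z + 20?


Factor each:
  z^2 + 5z - 14 = (z - 2)(z + 7)
  z^2 - 12z + 20 = (z - 2)(z - 10)
Common monic factor: z - 2


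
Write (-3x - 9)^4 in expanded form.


Expand (-3x - 9)^4 by repeated multiplication:
  (-3x - 9)^2 = 9x^2 + 54x + 81
  (-3x - 9)^3 = -27x^3 - 243x^2 - 729x - 729
= 81x^4 + 972x^3 + 4374x^2 + 8748x + 6561


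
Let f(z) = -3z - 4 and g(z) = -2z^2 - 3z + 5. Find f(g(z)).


Substitute g(z) into f:
f(g(z)) = -3*(-2z^2 - 3z + 5) + (-4)
Expand and combine: 6z^2 + 9z - 19


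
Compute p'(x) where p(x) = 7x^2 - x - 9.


Apply the power rule term by term:
  d/dx(7x^2) = 14x
  d/dx(-x) = -1
  d/dx(-9) = 0
p'(x) = 14x - 1


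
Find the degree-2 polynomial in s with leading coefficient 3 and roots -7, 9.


p(s) = 3(s + 7)(s - 9)
Expand: 3s^2 - 6s - 189


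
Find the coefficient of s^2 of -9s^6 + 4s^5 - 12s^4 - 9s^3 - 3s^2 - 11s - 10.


Read off the coefficient of s^2: -3


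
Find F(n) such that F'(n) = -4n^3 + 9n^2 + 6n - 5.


Reverse power rule on each term:
  ∫ -4n^3 dn = -n^4
  ∫ 9n^2 dn = 3n^3
  ∫ 6n dn = 3n^2
  ∫ -5 dn = -5n
F(n) = -n^4 + 3n^3 + 3n^2 - 5n + C


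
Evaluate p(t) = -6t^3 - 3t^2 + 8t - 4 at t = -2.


Using direct substitution:
  -6 * (-2)^3 = 48
  -3 * (-2)^2 = -12
  8 * (-2)^1 = -16
  constant: -4
Sum = 48 - 12 - 16 - 4 = 16


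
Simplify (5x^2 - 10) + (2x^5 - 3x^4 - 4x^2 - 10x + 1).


Align terms by degree and add:
  5x^2 - 10
+ 2x^5 - 3x^4 - 4x^2 - 10x + 1
= 2x^5 - 3x^4 + x^2 - 10x - 9


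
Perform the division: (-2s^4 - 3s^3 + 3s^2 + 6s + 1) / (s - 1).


(-2s^4 - 3s^3 + 3s^2 + 6s + 1) / (s - 1)
Step 1: -2s^3 * (s - 1) = -2s^4 + 2s^3; subtract.
Step 2: -5s^2 * (s - 1) = -5s^3 + 5s^2; subtract.
Step 3: -2s * (s - 1) = -2s^2 + 2s; subtract.
Step 4: 4 * (s - 1) = 4s - 4; subtract.
Quotient: -2s^3 - 5s^2 - 2s + 4, Remainder: 5


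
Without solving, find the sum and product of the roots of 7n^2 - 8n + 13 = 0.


For an^2+bn+c=0: sum = -b/a, product = c/a.
a=7, b=-8, c=13
Sum = -(-8)/7 = 8/7
Product = (13)/7 = 13/7


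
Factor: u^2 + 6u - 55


Roots satisfy r1 + r2 = -b/a = -6 and r1*r2 = c/a = -55.
So r1 = 5, r2 = -11.
u^2 + 6u - 55 = (u - r1)(u - r2) = (u - 5)(u + 11)


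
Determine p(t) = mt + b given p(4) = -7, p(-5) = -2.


p(t) = mt + b. Using p(4)=-7, p(-5)=-2:
m = (-7 + 2)/(4 + 5) = -5/9 = -5/9
b = -7 - m*(4) = -7 + 20/9 = -43/9
p(t) = -(5/9)t - (43/9)


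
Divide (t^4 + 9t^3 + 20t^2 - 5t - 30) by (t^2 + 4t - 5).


(t^4 + 9t^3 + 20t^2 - 5t - 30) / (t^2 + 4t - 5)
Step 1: t^2 * (t^2 + 4t - 5) = t^4 + 4t^3 - 5t^2; subtract.
Step 2: 5t * (t^2 + 4t - 5) = 5t^3 + 20t^2 - 25t; subtract.
Step 3: 5 * (t^2 + 4t - 5) = 5t^2 + 20t - 25; subtract.
Quotient: t^2 + 5t + 5, Remainder: -5


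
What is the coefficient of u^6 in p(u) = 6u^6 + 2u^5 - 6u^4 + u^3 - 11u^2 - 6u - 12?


Read off the coefficient of u^6: 6


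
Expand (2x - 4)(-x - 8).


Distribute each term of the first polynomial:
  (2x)(-x - 8) = -2x^2 - 16x
  (-4)(-x - 8) = 4x + 32
Sum: -2x^2 - 12x + 32


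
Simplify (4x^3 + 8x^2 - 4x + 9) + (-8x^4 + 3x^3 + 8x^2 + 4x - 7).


Align terms by degree and add:
  4x^3 + 8x^2 - 4x + 9
  -8x^4 + 3x^3 + 8x^2 + 4x - 7
= -8x^4 + 7x^3 + 16x^2 + 2


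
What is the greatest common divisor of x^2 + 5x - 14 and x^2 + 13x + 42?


Factor each:
  x^2 + 5x - 14 = (x + 7)(x - 2)
  x^2 + 13x + 42 = (x + 7)(x + 6)
Common monic factor: x + 7


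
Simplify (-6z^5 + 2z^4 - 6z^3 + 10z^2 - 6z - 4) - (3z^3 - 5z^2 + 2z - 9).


Distribute the minus sign:
  (-6z^5 + 2z^4 - 6z^3 + 10z^2 - 6z - 4)
- (3z^3 - 5z^2 + 2z - 9)
Negate second polynomial: -3z^3 + 5z^2 - 2z + 9
Add: -6z^5 + 2z^4 - 9z^3 + 15z^2 - 8z + 5


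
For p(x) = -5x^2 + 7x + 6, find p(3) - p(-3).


p(3) = -18
p(-3) = -60
p(3) - p(-3) = -18 + 60 = 42


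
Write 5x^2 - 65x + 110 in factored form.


Roots satisfy r1 + r2 = -b/a = 13 and r1*r2 = c/a = 22.
So r1 = 11, r2 = 2.
5x^2 - 65x + 110 = 5(x - r1)(x - r2) = 5(x - 11)(x - 2)


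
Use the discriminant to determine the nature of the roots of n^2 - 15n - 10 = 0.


D = b^2 - 4ac = (-15)^2 - 4(1)(-10) = 225 + 40 = 265
Since D > 0: two distinct irrational roots


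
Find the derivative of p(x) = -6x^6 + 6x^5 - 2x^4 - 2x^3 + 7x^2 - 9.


Apply the power rule term by term:
  d/dx(-6x^6) = -36x^5
  d/dx(6x^5) = 30x^4
  d/dx(-2x^4) = -8x^3
  d/dx(-2x^3) = -6x^2
  d/dx(7x^2) = 14x
  d/dx(-9) = 0
p'(x) = -36x^5 + 30x^4 - 8x^3 - 6x^2 + 14x


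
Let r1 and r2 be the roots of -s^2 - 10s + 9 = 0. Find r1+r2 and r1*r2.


For as^2+bs+c=0: sum = -b/a, product = c/a.
a=-1, b=-10, c=9
Sum = -(-10)/-1 = -10
Product = (9)/-1 = -9


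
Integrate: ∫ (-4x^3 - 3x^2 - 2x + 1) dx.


Reverse power rule on each term:
  ∫ -4x^3 dx = -x^4
  ∫ -3x^2 dx = -x^3
  ∫ -2x dx = -x^2
  ∫ 1 dx = x
F(x) = -x^4 - x^3 - x^2 + x + C


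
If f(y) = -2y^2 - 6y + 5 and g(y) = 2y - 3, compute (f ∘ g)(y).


Substitute g(y) into f:
f(g(y)) = -2*(2y - 3)^2 + (-6)*(2y - 3) + 5
(2y - 3)^2 = 4y^2 - 12y + 9
Expand and combine: -8y^2 + 12y + 5


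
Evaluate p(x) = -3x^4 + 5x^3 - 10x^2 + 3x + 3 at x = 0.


Using direct substitution:
  -3 * (0)^4 = 0
  5 * (0)^3 = 0
  -10 * (0)^2 = 0
  3 * (0)^1 = 0
  constant: 3
Sum = 0 + 0 + 0 + 0 + 3 = 3


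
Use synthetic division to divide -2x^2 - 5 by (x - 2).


Synthetic division with c = 2. Coefficients: -2, 0, -5
Bring down -2.
  -2 * 2 = -4; -4 + 0 = -4
  -4 * 2 = -8; -8 - 5 = -13
Quotient: -2x - 4, Remainder: -13


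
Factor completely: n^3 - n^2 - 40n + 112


Try integer roots (divisors of 112). n=4: p(4)=0.
Divide out (n - 4): quotient is n^2 + 3n - 28.
Factor the quadratic: (n + 7)(n - 4)
Result: (n - 4)(n + 7)(n - 4)


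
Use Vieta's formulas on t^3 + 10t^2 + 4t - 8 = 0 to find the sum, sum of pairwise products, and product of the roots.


Monic cubic t^3+bt^2+ct+d=0: sum=-b, pairwise sum=c, product=-d.
b=10, c=4, d=-8
r1+r2+r3 = -10
r1r2+r1r3+r2r3 = 4
r1r2r3 = 8


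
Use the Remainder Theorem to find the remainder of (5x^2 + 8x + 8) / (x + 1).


By the Remainder Theorem, the remainder equals p(-1):
  5*(-1)^2 = 5
  8*(-1)^1 = -8
  constant: 8
Sum: 5 - 8 + 8 = 5


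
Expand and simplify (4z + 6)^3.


Expand (4z + 6)^3 by repeated multiplication:
  (4z + 6)^2 = 16z^2 + 48z + 36
= 64z^3 + 288z^2 + 432z + 216


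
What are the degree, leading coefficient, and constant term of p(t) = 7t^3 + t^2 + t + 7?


Highest power of t is 3, with coefficient 7. Constant term is 7.
Degree = 3, leading coefficient = 7, constant term = 7


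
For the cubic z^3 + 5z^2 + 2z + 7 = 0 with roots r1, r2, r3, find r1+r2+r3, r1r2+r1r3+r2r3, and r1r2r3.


Monic cubic z^3+bz^2+cz+d=0: sum=-b, pairwise sum=c, product=-d.
b=5, c=2, d=7
r1+r2+r3 = -5
r1r2+r1r3+r2r3 = 2
r1r2r3 = -7


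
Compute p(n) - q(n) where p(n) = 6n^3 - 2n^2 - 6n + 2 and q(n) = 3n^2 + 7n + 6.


Distribute the minus sign:
  (6n^3 - 2n^2 - 6n + 2)
- (3n^2 + 7n + 6)
Negate second polynomial: -3n^2 - 7n - 6
Add: 6n^3 - 5n^2 - 13n - 4


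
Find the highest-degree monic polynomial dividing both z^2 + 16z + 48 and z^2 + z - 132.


Factor each:
  z^2 + 16z + 48 = (z + 12)(z + 4)
  z^2 + z - 132 = (z + 12)(z - 11)
Common monic factor: z + 12


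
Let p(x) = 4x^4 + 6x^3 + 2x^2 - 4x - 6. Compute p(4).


Using direct substitution:
  4 * (4)^4 = 1024
  6 * (4)^3 = 384
  2 * (4)^2 = 32
  -4 * (4)^1 = -16
  constant: -6
Sum = 1024 + 384 + 32 - 16 - 6 = 1418
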